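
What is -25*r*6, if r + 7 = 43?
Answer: -5400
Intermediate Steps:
r = 36 (r = -7 + 43 = 36)
-25*r*6 = -25*36*6 = -900*6 = -1*5400 = -5400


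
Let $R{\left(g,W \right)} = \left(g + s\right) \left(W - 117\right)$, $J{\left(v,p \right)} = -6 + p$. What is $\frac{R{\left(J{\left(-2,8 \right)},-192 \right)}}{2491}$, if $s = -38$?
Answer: $\frac{11124}{2491} \approx 4.4657$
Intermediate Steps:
$R{\left(g,W \right)} = \left(-117 + W\right) \left(-38 + g\right)$ ($R{\left(g,W \right)} = \left(g - 38\right) \left(W - 117\right) = \left(-38 + g\right) \left(-117 + W\right) = \left(-117 + W\right) \left(-38 + g\right)$)
$\frac{R{\left(J{\left(-2,8 \right)},-192 \right)}}{2491} = \frac{4446 - 117 \left(-6 + 8\right) - -7296 - 192 \left(-6 + 8\right)}{2491} = \left(4446 - 234 + 7296 - 384\right) \frac{1}{2491} = 11124 \cdot \frac{1}{2491} = \frac{11124}{2491}$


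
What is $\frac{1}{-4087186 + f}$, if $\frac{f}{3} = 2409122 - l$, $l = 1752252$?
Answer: $- \frac{1}{2116576} \approx -4.7246 \cdot 10^{-7}$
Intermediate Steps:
$f = 1970610$ ($f = 3 \left(2409122 - 1752252\right) = 3 \cdot 656870 = 1970610$)
$\frac{1}{-4087186 + f} = \frac{1}{-4087186 + 1970610} = \frac{1}{-2116576} = - \frac{1}{2116576}$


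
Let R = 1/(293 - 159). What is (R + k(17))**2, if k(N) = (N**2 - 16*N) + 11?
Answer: 14085009/17956 ≈ 784.42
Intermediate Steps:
k(N) = 11 + N**2 - 16*N
R = 1/134 ≈ 0.0074627
(R + k(17))**2 = (1/134 + (11 + 17**2 - 16*17))**2 = (1/134 + (11 + 289 - 272))**2 = (1/134 + 28)**2 = (3753/134)**2 = 14085009/17956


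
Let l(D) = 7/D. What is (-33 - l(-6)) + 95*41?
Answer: 23179/6 ≈ 3863.2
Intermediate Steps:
(-33 - l(-6)) + 95*41 = (-33 - 7/(-6)) + 95*41 = (-33 - 7*(-1)/6) + 3895 = (-33 - 1*(-7/6)) + 3895 = (-33 + 7/6) + 3895 = -191/6 + 3895 = 23179/6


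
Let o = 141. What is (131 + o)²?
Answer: 73984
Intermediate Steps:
(131 + o)² = (131 + 141)² = 272² = 73984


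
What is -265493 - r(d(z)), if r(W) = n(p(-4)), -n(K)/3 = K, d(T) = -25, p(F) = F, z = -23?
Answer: -265505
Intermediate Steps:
n(K) = -3*K
r(W) = 12 (r(W) = -3*(-4) = 12)
-265493 - r(d(z)) = -265493 - 1*12 = -265493 - 12 = -265505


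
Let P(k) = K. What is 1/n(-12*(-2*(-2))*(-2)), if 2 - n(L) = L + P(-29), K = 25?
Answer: -1/119 ≈ -0.0084034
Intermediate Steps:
P(k) = 25
n(L) = -23 - L (n(L) = 2 - (L + 25) = 2 - (25 + L) = 2 + (-25 - L) = -23 - L)
1/n(-12*(-2*(-2))*(-2)) = 1/(-23 - (-12)*-2*(-2)*(-2)) = 1/(-23 - (-12)*4*(-2)) = 1/(-23 - (-12)*(-8)) = 1/(-23 - 1*96) = 1/(-23 - 96) = 1/(-119) = -1/119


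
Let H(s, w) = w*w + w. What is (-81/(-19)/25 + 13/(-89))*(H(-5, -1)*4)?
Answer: 0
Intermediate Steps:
H(s, w) = w + w² (H(s, w) = w² + w = w + w²)
(-81/(-19)/25 + 13/(-89))*(H(-5, -1)*4) = (-81/(-19)/25 + 13/(-89))*(-(1 - 1)*4) = (-81*(-1/19)*(1/25) + 13*(-1/89))*(-1*0*4) = ((81/19)*(1/25) - 13/89)*(0*4) = (81/475 - 13/89)*0 = (1034/42275)*0 = 0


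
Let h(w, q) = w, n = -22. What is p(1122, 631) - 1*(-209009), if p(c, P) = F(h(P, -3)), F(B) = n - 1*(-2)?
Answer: 208989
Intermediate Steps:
F(B) = -20 (F(B) = -22 - 1*(-2) = -22 + 2 = -20)
p(c, P) = -20
p(1122, 631) - 1*(-209009) = -20 - 1*(-209009) = -20 + 209009 = 208989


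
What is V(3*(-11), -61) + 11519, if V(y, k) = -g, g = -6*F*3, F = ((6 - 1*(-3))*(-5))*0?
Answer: 11519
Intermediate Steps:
F = 0 (F = ((6 + 3)*(-5))*0 = (9*(-5))*0 = -45*0 = 0)
g = 0 (g = -6*0*3 = 0*3 = 0)
V(y, k) = 0 (V(y, k) = -1*0 = 0)
V(3*(-11), -61) + 11519 = 0 + 11519 = 11519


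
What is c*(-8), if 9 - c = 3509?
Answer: 28000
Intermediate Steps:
c = -3500 (c = 9 - 1*3509 = 9 - 3509 = -3500)
c*(-8) = -3500*(-8) = 28000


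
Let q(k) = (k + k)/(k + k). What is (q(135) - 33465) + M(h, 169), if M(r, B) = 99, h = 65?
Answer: -33365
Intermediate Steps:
q(k) = 1 (q(k) = (2*k)/((2*k)) = (2*k)*(1/(2*k)) = 1)
(q(135) - 33465) + M(h, 169) = (1 - 33465) + 99 = -33464 + 99 = -33365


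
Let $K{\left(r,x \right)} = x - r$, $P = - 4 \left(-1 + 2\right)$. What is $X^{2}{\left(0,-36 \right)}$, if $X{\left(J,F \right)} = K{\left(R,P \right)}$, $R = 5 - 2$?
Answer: $49$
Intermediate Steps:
$P = -4$ ($P = \left(-4\right) 1 = -4$)
$R = 3$ ($R = 5 - 2 = 3$)
$X{\left(J,F \right)} = -7$ ($X{\left(J,F \right)} = -4 - 3 = -7$)
$X^{2}{\left(0,-36 \right)} = \left(-7\right)^{2} = 49$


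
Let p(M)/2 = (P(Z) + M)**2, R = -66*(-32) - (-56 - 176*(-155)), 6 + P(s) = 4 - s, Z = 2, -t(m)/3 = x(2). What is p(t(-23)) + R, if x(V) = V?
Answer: -24912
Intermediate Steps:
t(m) = -6 (t(m) = -3*2 = -6)
P(s) = -2 - s (P(s) = -6 + (4 - s) = -2 - s)
R = -25112 (R = 2112 - (-56 + 27280) = 2112 - 1*27224 = 2112 - 27224 = -25112)
p(M) = 2*(-4 + M)**2 (p(M) = 2*((-2 - 1*2) + M)**2 = 2*((-2 - 2) + M)**2 = 2*(-4 + M)**2)
p(t(-23)) + R = 2*(-4 - 6)**2 - 25112 = 2*(-10)**2 - 25112 = 2*100 - 25112 = 200 - 25112 = -24912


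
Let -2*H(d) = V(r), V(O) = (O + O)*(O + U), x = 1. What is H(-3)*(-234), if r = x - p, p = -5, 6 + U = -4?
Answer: -5616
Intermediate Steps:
U = -10 (U = -6 - 4 = -10)
r = 6 (r = 1 - 1*(-5) = 1 + 5 = 6)
V(O) = 2*O*(-10 + O) (V(O) = (O + O)*(O - 10) = (2*O)*(-10 + O) = 2*O*(-10 + O))
H(d) = 24 (H(d) = -6*(-10 + 6) = -6*(-4) = -½*(-48) = 24)
H(-3)*(-234) = 24*(-234) = -5616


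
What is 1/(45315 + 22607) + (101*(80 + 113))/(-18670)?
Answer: -330996219/317025935 ≈ -1.0441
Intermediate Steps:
1/(45315 + 22607) + (101*(80 + 113))/(-18670) = 1/67922 + (101*193)*(-1/18670) = 1/67922 + 19493*(-1/18670) = 1/67922 - 19493/18670 = -330996219/317025935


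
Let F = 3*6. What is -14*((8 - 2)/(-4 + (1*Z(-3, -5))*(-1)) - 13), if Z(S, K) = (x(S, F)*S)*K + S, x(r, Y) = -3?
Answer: 1981/11 ≈ 180.09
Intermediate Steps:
F = 18
Z(S, K) = S - 3*K*S (Z(S, K) = (-3*S)*K + S = -3*K*S + S = S - 3*K*S)
-14*((8 - 2)/(-4 + (1*Z(-3, -5))*(-1)) - 13) = -14*((8 - 2)/(-4 + (1*(-3*(1 - 3*(-5))))*(-1)) - 13) = -14*(6/(-4 + (1*(-3*(1 + 15)))*(-1)) - 13) = -14*(6/(-4 + (1*(-3*16))*(-1)) - 13) = -14*(6/(-4 + (1*(-48))*(-1)) - 13) = -14*(6/(-4 - 48*(-1)) - 13) = -14*(6/(-4 + 48) - 13) = -14*(6/44 - 13) = -14*(6*(1/44) - 13) = -14*(3/22 - 13) = -14*(-283/22) = 1981/11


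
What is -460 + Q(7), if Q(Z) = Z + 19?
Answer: -434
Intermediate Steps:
Q(Z) = 19 + Z
-460 + Q(7) = -460 + (19 + 7) = -460 + 26 = -434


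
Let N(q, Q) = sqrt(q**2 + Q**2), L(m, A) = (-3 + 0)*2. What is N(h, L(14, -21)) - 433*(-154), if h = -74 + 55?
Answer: 66682 + sqrt(397) ≈ 66702.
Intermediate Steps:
L(m, A) = -6 (L(m, A) = -3*2 = -6)
h = -19
N(q, Q) = sqrt(Q**2 + q**2)
N(h, L(14, -21)) - 433*(-154) = sqrt((-6)**2 + (-19)**2) - 433*(-154) = sqrt(36 + 361) + 66682 = sqrt(397) + 66682 = 66682 + sqrt(397)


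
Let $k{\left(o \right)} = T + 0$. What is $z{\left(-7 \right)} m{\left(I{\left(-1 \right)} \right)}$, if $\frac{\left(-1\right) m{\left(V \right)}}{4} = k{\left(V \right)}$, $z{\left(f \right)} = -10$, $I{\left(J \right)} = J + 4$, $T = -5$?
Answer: $-200$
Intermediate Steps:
$I{\left(J \right)} = 4 + J$
$k{\left(o \right)} = -5$ ($k{\left(o \right)} = -5 + 0 = -5$)
$m{\left(V \right)} = 20$ ($m{\left(V \right)} = \left(-4\right) \left(-5\right) = 20$)
$z{\left(-7 \right)} m{\left(I{\left(-1 \right)} \right)} = \left(-10\right) 20 = -200$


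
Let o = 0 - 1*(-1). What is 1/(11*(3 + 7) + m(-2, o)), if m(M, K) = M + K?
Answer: 1/109 ≈ 0.0091743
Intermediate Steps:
o = 1 (o = 0 + 1 = 1)
m(M, K) = K + M
1/(11*(3 + 7) + m(-2, o)) = 1/(11*(3 + 7) + (1 - 2)) = 1/(11*10 - 1) = 1/(110 - 1) = 1/109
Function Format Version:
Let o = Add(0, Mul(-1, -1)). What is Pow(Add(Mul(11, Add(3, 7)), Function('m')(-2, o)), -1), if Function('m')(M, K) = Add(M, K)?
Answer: Rational(1, 109) ≈ 0.0091743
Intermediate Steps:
o = 1 (o = Add(0, 1) = 1)
Function('m')(M, K) = Add(K, M)
Pow(Add(Mul(11, Add(3, 7)), Function('m')(-2, o)), -1) = Pow(Add(Mul(11, Add(3, 7)), Add(1, -2)), -1) = Pow(Add(Mul(11, 10), -1), -1) = Pow(Add(110, -1), -1) = Pow(109, -1) = Rational(1, 109)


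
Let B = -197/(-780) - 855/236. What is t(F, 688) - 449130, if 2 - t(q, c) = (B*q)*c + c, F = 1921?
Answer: 46072428944/11505 ≈ 4.0046e+6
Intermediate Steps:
B = -77551/23010 (B = -197*(-1/780) - 855*1/236 = 197/780 - 855/236 = -77551/23010 ≈ -3.3703)
t(q, c) = 2 - c + 77551*c*q/23010 (t(q, c) = 2 - ((-77551*q/23010)*c + c) = 2 - (-77551*c*q/23010 + c) = 2 - (c - 77551*c*q/23010) = 2 + (-c + 77551*c*q/23010) = 2 - c + 77551*c*q/23010)
t(F, 688) - 449130 = (2 - 1*688 + (77551/23010)*688*1921) - 449130 = (2 - 688 + 51247562024/11505) - 449130 = 51239669594/11505 - 449130 = 46072428944/11505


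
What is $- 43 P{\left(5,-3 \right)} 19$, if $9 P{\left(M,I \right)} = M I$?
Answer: $\frac{4085}{3} \approx 1361.7$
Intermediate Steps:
$P{\left(M,I \right)} = \frac{I M}{9}$ ($P{\left(M,I \right)} = \frac{M I}{9} = \frac{I M}{9}$)
$- 43 P{\left(5,-3 \right)} 19 = - 43 \cdot \frac{1}{9} \left(-3\right) 5 \cdot 19 = \left(-43\right) \left(- \frac{5}{3}\right) 19 = \frac{215}{3} \cdot 19 = \frac{4085}{3}$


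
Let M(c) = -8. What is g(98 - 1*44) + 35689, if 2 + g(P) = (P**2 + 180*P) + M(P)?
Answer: 48315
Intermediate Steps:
g(P) = -10 + P**2 + 180*P (g(P) = -2 + ((P**2 + 180*P) - 8) = -2 + (-8 + P**2 + 180*P) = -10 + P**2 + 180*P)
g(98 - 1*44) + 35689 = (-10 + (98 - 1*44)**2 + 180*(98 - 1*44)) + 35689 = (-10 + (98 - 44)**2 + 180*(98 - 44)) + 35689 = (-10 + 54**2 + 180*54) + 35689 = (-10 + 2916 + 9720) + 35689 = 12626 + 35689 = 48315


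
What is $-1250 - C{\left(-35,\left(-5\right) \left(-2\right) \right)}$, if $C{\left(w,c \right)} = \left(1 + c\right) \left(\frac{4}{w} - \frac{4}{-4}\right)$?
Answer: $- \frac{44091}{35} \approx -1259.7$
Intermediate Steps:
$C{\left(w,c \right)} = \left(1 + c\right) \left(1 + \frac{4}{w}\right)$ ($C{\left(w,c \right)} = \left(1 + c\right) \left(\frac{4}{w} - -1\right) = \left(1 + c\right) \left(\frac{4}{w} + 1\right) = \left(1 + c\right) \left(1 + \frac{4}{w}\right)$)
$-1250 - C{\left(-35,\left(-5\right) \left(-2\right) \right)} = -1250 - \frac{4 + 4 \left(\left(-5\right) \left(-2\right)\right) - 35 \left(1 - -10\right)}{-35} = -1250 - - \frac{4 + 4 \cdot 10 - 35 \left(1 + 10\right)}{35} = -1250 - - \frac{4 + 40 - 385}{35} = -1250 - \left(- \frac{1}{35}\right) \left(-341\right) = -1250 - \frac{341}{35} = - \frac{44091}{35}$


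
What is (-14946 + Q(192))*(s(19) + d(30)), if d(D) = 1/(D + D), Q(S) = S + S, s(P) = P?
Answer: -2769207/10 ≈ -2.7692e+5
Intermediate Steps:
Q(S) = 2*S
d(D) = 1/(2*D)
(-14946 + Q(192))*(s(19) + d(30)) = (-14946 + 2*192)*(19 + (1/2)/30) = (-14946 + 384)*(19 + (1/2)*(1/30)) = -14562*(19 + 1/60) = -14562*1141/60 = -2769207/10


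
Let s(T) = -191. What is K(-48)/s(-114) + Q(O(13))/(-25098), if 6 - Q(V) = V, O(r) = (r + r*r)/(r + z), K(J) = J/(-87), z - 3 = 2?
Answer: -3409169/1251160398 ≈ -0.0027248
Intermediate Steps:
z = 5 (z = 3 + 2 = 5)
K(J) = -J/87 (K(J) = J*(-1/87) = -J/87)
O(r) = (r + r**2)/(5 + r) (O(r) = (r + r*r)/(r + 5) = (r + r**2)/(5 + r))
Q(V) = 6 - V
K(-48)/s(-114) + Q(O(13))/(-25098) = -1/87*(-48)/(-191) + (6 - 13*(1 + 13)/(5 + 13))/(-25098) = (16/29)*(-1/191) + (6 - 13*14/18)*(-1/25098) = -16/5539 + (6 - 13*14/18)*(-1/25098) = -16/5539 + (6 - 1*91/9)*(-1/25098) = -16/5539 + (6 - 91/9)*(-1/25098) = -16/5539 - 37/9*(-1/25098) = -16/5539 + 37/225882 = -3409169/1251160398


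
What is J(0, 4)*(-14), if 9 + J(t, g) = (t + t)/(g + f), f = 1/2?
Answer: 126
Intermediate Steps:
f = ½ ≈ 0.50000
J(t, g) = -9 + 2*t/(½ + g) (J(t, g) = -9 + (t + t)/(g + ½) = -9 + (2*t)/(½ + g) = -9 + 2*t/(½ + g))
J(0, 4)*(-14) = ((-9 - 18*4 + 4*0)/(1 + 2*4))*(-14) = ((-9 - 72 + 0)/(1 + 8))*(-14) = (-81/9)*(-14) = ((⅑)*(-81))*(-14) = -9*(-14) = 126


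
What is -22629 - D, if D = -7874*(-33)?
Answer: -282471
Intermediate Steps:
D = 259842
-22629 - D = -22629 - 1*259842 = -22629 - 259842 = -282471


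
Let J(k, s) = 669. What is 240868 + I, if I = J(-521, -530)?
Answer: 241537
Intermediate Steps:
I = 669
240868 + I = 240868 + 669 = 241537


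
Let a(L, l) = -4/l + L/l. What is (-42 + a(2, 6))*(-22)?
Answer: 2794/3 ≈ 931.33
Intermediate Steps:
(-42 + a(2, 6))*(-22) = (-42 + (-4 + 2)/6)*(-22) = (-42 + (⅙)*(-2))*(-22) = (-42 - ⅓)*(-22) = -127/3*(-22) = 2794/3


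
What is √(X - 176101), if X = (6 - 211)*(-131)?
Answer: I*√149246 ≈ 386.32*I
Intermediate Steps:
X = 26855 (X = -205*(-131) = 26855)
√(X - 176101) = √(26855 - 176101) = √(-149246) = I*√149246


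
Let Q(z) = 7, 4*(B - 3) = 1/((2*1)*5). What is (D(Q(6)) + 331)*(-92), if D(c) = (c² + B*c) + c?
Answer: -375521/10 ≈ -37552.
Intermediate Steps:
B = 121/40 (B = 3 + 1/(4*(((2*1)*5))) = 3 + 1/(4*((2*5))) = 3 + (¼)/10 = 3 + (¼)*(⅒) = 3 + 1/40 = 121/40 ≈ 3.0250)
D(c) = c² + 161*c/40 (D(c) = (c² + 121*c/40) + c = c² + 161*c/40)
(D(Q(6)) + 331)*(-92) = ((1/40)*7*(161 + 40*7) + 331)*(-92) = ((1/40)*7*(161 + 280) + 331)*(-92) = ((1/40)*7*441 + 331)*(-92) = (3087/40 + 331)*(-92) = (16327/40)*(-92) = -375521/10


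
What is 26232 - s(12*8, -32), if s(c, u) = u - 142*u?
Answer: 21720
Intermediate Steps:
s(c, u) = -141*u
26232 - s(12*8, -32) = 26232 - (-141)*(-32) = 26232 - 1*4512 = 26232 - 4512 = 21720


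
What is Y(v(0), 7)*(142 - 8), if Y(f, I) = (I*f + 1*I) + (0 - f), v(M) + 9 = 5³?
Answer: 94202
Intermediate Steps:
v(M) = 116 (v(M) = -9 + 5³ = -9 + 125 = 116)
Y(f, I) = I - f + I*f (Y(f, I) = (I*f + I) - f = (I + I*f) - f = I - f + I*f)
Y(v(0), 7)*(142 - 8) = (7 - 1*116 + 7*116)*(142 - 8) = (7 - 116 + 812)*134 = 703*134 = 94202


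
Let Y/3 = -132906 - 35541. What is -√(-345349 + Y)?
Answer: -I*√850690 ≈ -922.33*I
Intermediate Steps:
Y = -505341 (Y = 3*(-132906 - 35541) = 3*(-168447) = -505341)
-√(-345349 + Y) = -√(-345349 - 505341) = -√(-850690) = -I*√850690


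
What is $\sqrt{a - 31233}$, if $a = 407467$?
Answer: $\sqrt{376234} \approx 613.38$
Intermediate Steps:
$\sqrt{a - 31233} = \sqrt{407467 - 31233} = \sqrt{376234}$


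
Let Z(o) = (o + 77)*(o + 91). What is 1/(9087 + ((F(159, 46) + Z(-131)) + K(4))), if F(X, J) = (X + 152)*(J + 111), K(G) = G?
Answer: 1/60078 ≈ 1.6645e-5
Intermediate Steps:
F(X, J) = (111 + J)*(152 + X) (F(X, J) = (152 + X)*(111 + J) = (111 + J)*(152 + X))
Z(o) = (77 + o)*(91 + o)
1/(9087 + ((F(159, 46) + Z(-131)) + K(4))) = 1/(9087 + (((16872 + 111*159 + 152*46 + 46*159) + (7007 + (-131)² + 168*(-131))) + 4)) = 1/(9087 + (((16872 + 17649 + 6992 + 7314) + (7007 + 17161 - 22008)) + 4)) = 1/(9087 + ((48827 + 2160) + 4)) = 1/(9087 + (50987 + 4)) = 1/(9087 + 50991) = 1/60078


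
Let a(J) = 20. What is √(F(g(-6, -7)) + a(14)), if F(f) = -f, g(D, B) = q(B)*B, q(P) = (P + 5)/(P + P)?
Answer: √21 ≈ 4.5826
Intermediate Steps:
q(P) = (5 + P)/(2*P) (q(P) = (5 + P)/((2*P)) = (5 + P)*(1/(2*P)) = (5 + P)/(2*P))
g(D, B) = 5/2 + B/2 (g(D, B) = ((5 + B)/(2*B))*B = 5/2 + B/2)
√(F(g(-6, -7)) + a(14)) = √(-(5/2 + (½)*(-7)) + 20) = √(-(5/2 - 7/2) + 20) = √(-1*(-1) + 20) = √(1 + 20) = √21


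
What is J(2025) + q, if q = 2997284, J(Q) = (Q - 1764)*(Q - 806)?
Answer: 3315443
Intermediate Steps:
J(Q) = (-1764 + Q)*(-806 + Q)
J(2025) + q = (1421784 + 2025² - 2570*2025) + 2997284 = (1421784 + 4100625 - 5204250) + 2997284 = 318159 + 2997284 = 3315443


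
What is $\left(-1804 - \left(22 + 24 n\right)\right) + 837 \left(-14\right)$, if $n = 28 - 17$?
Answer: $-13808$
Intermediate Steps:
$n = 11$
$\left(-1804 - \left(22 + 24 n\right)\right) + 837 \left(-14\right) = \left(-1804 - 286\right) + 837 \left(-14\right) = \left(-1804 - 286\right) - 11718 = -2090 - 11718 = -13808$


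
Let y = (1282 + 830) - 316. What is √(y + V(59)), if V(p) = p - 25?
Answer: √1830 ≈ 42.779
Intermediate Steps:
V(p) = -25 + p
y = 1796 (y = 2112 - 316 = 1796)
√(y + V(59)) = √(1796 + (-25 + 59)) = √(1796 + 34) = √1830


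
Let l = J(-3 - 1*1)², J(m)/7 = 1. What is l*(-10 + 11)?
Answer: 49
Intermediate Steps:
J(m) = 7 (J(m) = 7*1 = 7)
l = 49 (l = 7² = 49)
l*(-10 + 11) = 49*(-10 + 11) = 49*1 = 49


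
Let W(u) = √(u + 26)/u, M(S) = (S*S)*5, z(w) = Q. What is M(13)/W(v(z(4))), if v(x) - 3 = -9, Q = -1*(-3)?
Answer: -507*√5 ≈ -1133.7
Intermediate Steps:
Q = 3
z(w) = 3
M(S) = 5*S² (M(S) = S²*5 = 5*S²)
v(x) = -6 (v(x) = 3 - 9 = -6)
W(u) = √(26 + u)/u
M(13)/W(v(z(4))) = (5*13²)/((√(26 - 6)/(-6))) = (5*169)/((-√5/3)) = 845/((-√5/3)) = 845*(-3*√5/5) = -507*√5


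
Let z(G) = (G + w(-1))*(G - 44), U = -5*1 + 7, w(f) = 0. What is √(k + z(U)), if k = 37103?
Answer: √37019 ≈ 192.40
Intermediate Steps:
U = 2 (U = -5 + 7 = 2)
z(G) = G*(-44 + G) (z(G) = (G + 0)*(G - 44) = G*(-44 + G))
√(k + z(U)) = √(37103 + 2*(-44 + 2)) = √(37103 + 2*(-42)) = √(37103 - 84) = √37019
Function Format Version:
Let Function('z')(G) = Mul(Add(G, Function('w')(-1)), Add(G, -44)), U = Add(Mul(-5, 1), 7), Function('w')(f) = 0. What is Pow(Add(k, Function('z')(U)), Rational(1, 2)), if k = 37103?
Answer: Pow(37019, Rational(1, 2)) ≈ 192.40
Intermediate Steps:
U = 2 (U = Add(-5, 7) = 2)
Function('z')(G) = Mul(G, Add(-44, G)) (Function('z')(G) = Mul(Add(G, 0), Add(G, -44)) = Mul(G, Add(-44, G)))
Pow(Add(k, Function('z')(U)), Rational(1, 2)) = Pow(Add(37103, Mul(2, Add(-44, 2))), Rational(1, 2)) = Pow(Add(37103, Mul(2, -42)), Rational(1, 2)) = Pow(Add(37103, -84), Rational(1, 2)) = Pow(37019, Rational(1, 2))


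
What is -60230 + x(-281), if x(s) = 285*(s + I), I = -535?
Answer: -292790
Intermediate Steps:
x(s) = -152475 + 285*s (x(s) = 285*(s - 535) = 285*(-535 + s) = -152475 + 285*s)
-60230 + x(-281) = -60230 + (-152475 + 285*(-281)) = -60230 + (-152475 - 80085) = -60230 - 232560 = -292790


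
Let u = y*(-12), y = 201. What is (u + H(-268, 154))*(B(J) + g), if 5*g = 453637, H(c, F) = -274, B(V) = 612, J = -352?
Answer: -1226688142/5 ≈ -2.4534e+8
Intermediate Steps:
g = 453637/5 (g = (1/5)*453637 = 453637/5 ≈ 90727.)
u = -2412 (u = 201*(-12) = -2412)
(u + H(-268, 154))*(B(J) + g) = (-2412 - 274)*(612 + 453637/5) = -2686*456697/5 = -1226688142/5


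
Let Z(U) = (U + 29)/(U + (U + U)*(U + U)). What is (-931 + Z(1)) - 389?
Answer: -1314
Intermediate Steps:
Z(U) = (29 + U)/(U + 4*U²) (Z(U) = (29 + U)/(U + (2*U)*(2*U)) = (29 + U)/(U + 4*U²))
(-931 + Z(1)) - 389 = (-931 + (29 + 1)/(1*(1 + 4*1))) - 389 = (-931 + 1*30/(1 + 4)) - 389 = (-931 + 1*30/5) - 389 = (-931 + 1*(⅕)*30) - 389 = (-931 + 6) - 389 = -925 - 389 = -1314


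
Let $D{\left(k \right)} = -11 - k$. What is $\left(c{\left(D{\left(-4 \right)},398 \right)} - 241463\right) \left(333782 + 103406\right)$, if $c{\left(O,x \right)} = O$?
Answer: $-105567786360$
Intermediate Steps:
$\left(c{\left(D{\left(-4 \right)},398 \right)} - 241463\right) \left(333782 + 103406\right) = \left(\left(-11 - -4\right) - 241463\right) \left(333782 + 103406\right) = \left(\left(-11 + 4\right) - 241463\right) 437188 = \left(-7 - 241463\right) 437188 = \left(-241470\right) 437188 = -105567786360$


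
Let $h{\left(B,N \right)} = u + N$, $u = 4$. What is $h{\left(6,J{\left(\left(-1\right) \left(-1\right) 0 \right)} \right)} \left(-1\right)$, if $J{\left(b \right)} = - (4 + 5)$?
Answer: $5$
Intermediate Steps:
$J{\left(b \right)} = -9$ ($J{\left(b \right)} = \left(-1\right) 9 = -9$)
$h{\left(B,N \right)} = 4 + N$
$h{\left(6,J{\left(\left(-1\right) \left(-1\right) 0 \right)} \right)} \left(-1\right) = \left(4 - 9\right) \left(-1\right) = \left(-5\right) \left(-1\right) = 5$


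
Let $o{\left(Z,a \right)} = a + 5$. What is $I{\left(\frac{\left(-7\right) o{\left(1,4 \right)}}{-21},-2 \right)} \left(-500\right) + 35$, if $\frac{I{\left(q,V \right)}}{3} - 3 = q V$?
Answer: $4535$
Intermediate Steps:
$o{\left(Z,a \right)} = 5 + a$
$I{\left(q,V \right)} = 9 + 3 V q$ ($I{\left(q,V \right)} = 9 + 3 q V = 9 + 3 V q$)
$I{\left(\frac{\left(-7\right) o{\left(1,4 \right)}}{-21},-2 \right)} \left(-500\right) + 35 = \left(9 + 3 \left(-2\right) \frac{\left(-7\right) \left(5 + 4\right)}{-21}\right) \left(-500\right) + 35 = \left(9 + 3 \left(-2\right) \left(-7\right) 9 \left(- \frac{1}{21}\right)\right) \left(-500\right) + 35 = \left(9 + 3 \left(-2\right) \left(\left(-63\right) \left(- \frac{1}{21}\right)\right)\right) \left(-500\right) + 35 = \left(9 + 3 \left(-2\right) 3\right) \left(-500\right) + 35 = \left(9 - 18\right) \left(-500\right) + 35 = \left(-9\right) \left(-500\right) + 35 = 4500 + 35 = 4535$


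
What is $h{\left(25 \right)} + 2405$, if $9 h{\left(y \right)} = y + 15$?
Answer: $\frac{21685}{9} \approx 2409.4$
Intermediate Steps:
$h{\left(y \right)} = \frac{5}{3} + \frac{y}{9}$ ($h{\left(y \right)} = \frac{y + 15}{9} = \frac{15 + y}{9} = \frac{5}{3} + \frac{y}{9}$)
$h{\left(25 \right)} + 2405 = \left(\frac{5}{3} + \frac{1}{9} \cdot 25\right) + 2405 = \left(\frac{5}{3} + \frac{25}{9}\right) + 2405 = \frac{40}{9} + 2405 = \frac{21685}{9}$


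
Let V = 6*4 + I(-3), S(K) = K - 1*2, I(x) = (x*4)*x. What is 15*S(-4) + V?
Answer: -30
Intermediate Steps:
I(x) = 4*x² (I(x) = (4*x)*x = 4*x²)
S(K) = -2 + K (S(K) = K - 2 = -2 + K)
V = 60 (V = 6*4 + 4*(-3)² = 24 + 4*9 = 24 + 36 = 60)
15*S(-4) + V = 15*(-2 - 4) + 60 = 15*(-6) + 60 = -90 + 60 = -30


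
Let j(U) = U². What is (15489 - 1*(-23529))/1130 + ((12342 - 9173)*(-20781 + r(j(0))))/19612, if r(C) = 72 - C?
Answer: -36696543357/11080780 ≈ -3311.7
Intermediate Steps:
(15489 - 1*(-23529))/1130 + ((12342 - 9173)*(-20781 + r(j(0))))/19612 = (15489 - 1*(-23529))/1130 + ((12342 - 9173)*(-20781 + (72 - 1*0²)))/19612 = (15489 + 23529)*(1/1130) + (3169*(-20781 + (72 - 1*0)))*(1/19612) = 39018*(1/1130) + (3169*(-20781 + (72 + 0)))*(1/19612) = 19509/565 + (3169*(-20781 + 72))*(1/19612) = 19509/565 + (3169*(-20709))*(1/19612) = 19509/565 - 65626821*1/19612 = 19509/565 - 65626821/19612 = -36696543357/11080780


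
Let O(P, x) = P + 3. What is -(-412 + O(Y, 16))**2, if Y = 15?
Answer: -155236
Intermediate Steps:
O(P, x) = 3 + P
-(-412 + O(Y, 16))**2 = -(-412 + (3 + 15))**2 = -(-412 + 18)**2 = -1*(-394)**2 = -1*155236 = -155236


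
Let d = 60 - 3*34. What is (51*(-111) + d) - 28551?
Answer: -34254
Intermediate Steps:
d = -42 (d = 60 - 102 = -42)
(51*(-111) + d) - 28551 = (51*(-111) - 42) - 28551 = (-5661 - 42) - 28551 = -5703 - 28551 = -34254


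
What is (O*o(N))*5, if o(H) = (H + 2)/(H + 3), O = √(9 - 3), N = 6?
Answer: 40*√6/9 ≈ 10.887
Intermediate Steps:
O = √6 ≈ 2.4495
o(H) = (2 + H)/(3 + H)
(O*o(N))*5 = (√6*((2 + 6)/(3 + 6)))*5 = (√6*(8/9))*5 = (8*√6/9)*5 = 40*√6/9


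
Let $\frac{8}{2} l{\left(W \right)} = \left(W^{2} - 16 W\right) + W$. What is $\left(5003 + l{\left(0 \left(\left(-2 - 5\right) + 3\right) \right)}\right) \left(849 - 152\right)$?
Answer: $3487091$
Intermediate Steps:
$l{\left(W \right)} = - \frac{15 W}{4} + \frac{W^{2}}{4}$ ($l{\left(W \right)} = \frac{\left(W^{2} - 16 W\right) + W}{4} = \frac{W^{2} - 15 W}{4} = - \frac{15 W}{4} + \frac{W^{2}}{4}$)
$\left(5003 + l{\left(0 \left(\left(-2 - 5\right) + 3\right) \right)}\right) \left(849 - 152\right) = \left(5003 + \frac{0 \left(\left(-2 - 5\right) + 3\right) \left(-15 + 0 \left(\left(-2 - 5\right) + 3\right)\right)}{4}\right) \left(849 - 152\right) = \left(5003 + \frac{0 \left(\left(-2 - 5\right) + 3\right) \left(-15 + 0 \left(\left(-2 - 5\right) + 3\right)\right)}{4}\right) 697 = \left(5003 + \frac{0 \left(-7 + 3\right) \left(-15 + 0 \left(-7 + 3\right)\right)}{4}\right) 697 = \left(5003 + \frac{0 \left(-4\right) \left(-15 + 0 \left(-4\right)\right)}{4}\right) 697 = \left(5003 + \frac{1}{4} \cdot 0 \left(-15 + 0\right)\right) 697 = \left(5003 + \frac{1}{4} \cdot 0 \left(-15\right)\right) 697 = \left(5003 + 0\right) 697 = 5003 \cdot 697 = 3487091$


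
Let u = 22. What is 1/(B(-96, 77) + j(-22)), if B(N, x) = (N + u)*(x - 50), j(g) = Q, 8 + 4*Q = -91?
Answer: -4/8091 ≈ -0.00049438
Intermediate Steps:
Q = -99/4 (Q = -2 + (¼)*(-91) = -2 - 91/4 = -99/4 ≈ -24.750)
j(g) = -99/4
B(N, x) = (-50 + x)*(22 + N) (B(N, x) = (N + 22)*(x - 50) = (22 + N)*(-50 + x) = (-50 + x)*(22 + N))
1/(B(-96, 77) + j(-22)) = 1/((-1100 - 50*(-96) + 22*77 - 96*77) - 99/4) = 1/((-1100 + 4800 + 1694 - 7392) - 99/4) = 1/(-1998 - 99/4) = 1/(-8091/4) = -4/8091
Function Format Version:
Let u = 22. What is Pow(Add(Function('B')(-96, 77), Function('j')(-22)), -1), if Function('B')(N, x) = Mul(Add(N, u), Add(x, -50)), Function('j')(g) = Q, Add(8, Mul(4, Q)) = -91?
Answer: Rational(-4, 8091) ≈ -0.00049438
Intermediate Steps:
Q = Rational(-99, 4) (Q = Add(-2, Mul(Rational(1, 4), -91)) = Add(-2, Rational(-91, 4)) = Rational(-99, 4) ≈ -24.750)
Function('j')(g) = Rational(-99, 4)
Function('B')(N, x) = Mul(Add(-50, x), Add(22, N)) (Function('B')(N, x) = Mul(Add(N, 22), Add(x, -50)) = Mul(Add(22, N), Add(-50, x)) = Mul(Add(-50, x), Add(22, N)))
Pow(Add(Function('B')(-96, 77), Function('j')(-22)), -1) = Pow(Add(Add(-1100, Mul(-50, -96), Mul(22, 77), Mul(-96, 77)), Rational(-99, 4)), -1) = Pow(Add(Add(-1100, 4800, 1694, -7392), Rational(-99, 4)), -1) = Pow(Add(-1998, Rational(-99, 4)), -1) = Pow(Rational(-8091, 4), -1) = Rational(-4, 8091)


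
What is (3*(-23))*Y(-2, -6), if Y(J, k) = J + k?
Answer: 552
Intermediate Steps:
(3*(-23))*Y(-2, -6) = (3*(-23))*(-2 - 6) = -69*(-8) = 552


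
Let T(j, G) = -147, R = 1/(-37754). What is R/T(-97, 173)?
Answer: 1/5549838 ≈ 1.8019e-7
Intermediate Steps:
R = -1/37754 ≈ -2.6487e-5
R/T(-97, 173) = -1/37754/(-147) = -1/37754*(-1/147) = 1/5549838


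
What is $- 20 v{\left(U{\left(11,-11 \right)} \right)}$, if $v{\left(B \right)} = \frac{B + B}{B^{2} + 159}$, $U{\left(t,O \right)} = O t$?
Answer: $\frac{121}{370} \approx 0.32703$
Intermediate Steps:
$v{\left(B \right)} = \frac{2 B}{159 + B^{2}}$
$- 20 v{\left(U{\left(11,-11 \right)} \right)} = - 20 \frac{2 \left(\left(-11\right) 11\right)}{159 + \left(\left(-11\right) 11\right)^{2}} = - 20 \cdot 2 \left(-121\right) \frac{1}{159 + \left(-121\right)^{2}} = - 20 \cdot 2 \left(-121\right) \frac{1}{159 + 14641} = - 20 \cdot 2 \left(-121\right) \frac{1}{14800} = \left(-20\right) \left(- \frac{121}{7400}\right) = \frac{121}{370}$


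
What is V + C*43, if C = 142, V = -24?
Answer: 6082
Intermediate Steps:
V + C*43 = -24 + 142*43 = -24 + 6106 = 6082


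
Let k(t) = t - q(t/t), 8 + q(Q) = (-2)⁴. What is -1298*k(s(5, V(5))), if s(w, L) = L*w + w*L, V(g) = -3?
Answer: 49324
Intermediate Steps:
s(w, L) = 2*L*w (s(w, L) = L*w + L*w = 2*L*w)
q(Q) = 8 (q(Q) = -8 + (-2)⁴ = -8 + 16 = 8)
k(t) = -8 + t (k(t) = t - 1*8 = t - 8 = -8 + t)
-1298*k(s(5, V(5))) = -1298*(-8 + 2*(-3)*5) = -1298*(-8 - 30) = -1298*(-38) = 49324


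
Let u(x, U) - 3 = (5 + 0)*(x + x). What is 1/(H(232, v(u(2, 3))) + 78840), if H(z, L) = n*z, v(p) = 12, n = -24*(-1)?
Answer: 1/84408 ≈ 1.1847e-5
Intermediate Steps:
n = 24
u(x, U) = 3 + 10*x (u(x, U) = 3 + (5 + 0)*(x + x) = 3 + 5*(2*x) = 3 + 10*x)
H(z, L) = 24*z
1/(H(232, v(u(2, 3))) + 78840) = 1/(24*232 + 78840) = 1/(5568 + 78840) = 1/84408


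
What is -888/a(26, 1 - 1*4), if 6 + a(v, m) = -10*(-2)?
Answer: -444/7 ≈ -63.429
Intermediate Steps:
a(v, m) = 14 (a(v, m) = -6 - 10*(-2) = -6 + 20 = 14)
-888/a(26, 1 - 1*4) = -888/14 = -888*1/14 = -444/7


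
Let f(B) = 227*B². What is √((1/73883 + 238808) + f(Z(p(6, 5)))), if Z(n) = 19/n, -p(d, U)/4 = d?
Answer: √751309794305751203/1773192 ≈ 488.83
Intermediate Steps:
p(d, U) = -4*d
√((1/73883 + 238808) + f(Z(p(6, 5)))) = √((1/73883 + 238808) + 227*(19/((-4*6)))²) = √((1/73883 + 238808) + 227*(19/(-24))²) = √(17643851465/73883 + 227*(19*(-1/24))²) = √(17643851465/73883 + 227*(-19/24)²) = √(17643851465/73883 + 227*(361/576)) = √(17643851465/73883 + 81947/576) = √(10168912934041/42556608) = √751309794305751203/1773192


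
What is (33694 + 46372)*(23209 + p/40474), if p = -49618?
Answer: 767417453016/413 ≈ 1.8582e+9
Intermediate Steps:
(33694 + 46372)*(23209 + p/40474) = (33694 + 46372)*(23209 - 49618/40474) = 80066*(23209 - 49618*1/40474) = 80066*(23209 - 24809/20237) = 80066*(469655724/20237) = 767417453016/413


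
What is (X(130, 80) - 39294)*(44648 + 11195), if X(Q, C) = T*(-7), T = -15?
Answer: -2188431327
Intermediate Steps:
X(Q, C) = 105 (X(Q, C) = -15*(-7) = 105)
(X(130, 80) - 39294)*(44648 + 11195) = (105 - 39294)*(44648 + 11195) = -39189*55843 = -2188431327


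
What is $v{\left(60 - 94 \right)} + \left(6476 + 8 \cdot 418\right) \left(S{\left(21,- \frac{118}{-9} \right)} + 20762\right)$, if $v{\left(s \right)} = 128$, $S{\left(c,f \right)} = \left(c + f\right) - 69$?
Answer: $\frac{1831863232}{9} \approx 2.0354 \cdot 10^{8}$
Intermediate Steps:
$S{\left(c,f \right)} = -69 + c + f$
$v{\left(60 - 94 \right)} + \left(6476 + 8 \cdot 418\right) \left(S{\left(21,- \frac{118}{-9} \right)} + 20762\right) = 128 + \left(6476 + 8 \cdot 418\right) \left(\left(-69 + 21 - \frac{118}{-9}\right) + 20762\right) = 128 + \left(6476 + 3344\right) \left(\left(-69 + 21 - - \frac{118}{9}\right) + 20762\right) = 128 + 9820 \left(\left(-69 + 21 + \frac{118}{9}\right) + 20762\right) = 128 + 9820 \left(- \frac{314}{9} + 20762\right) = 128 + 9820 \cdot \frac{186544}{9} = 128 + \frac{1831862080}{9} = \frac{1831863232}{9}$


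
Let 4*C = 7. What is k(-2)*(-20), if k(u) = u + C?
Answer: 5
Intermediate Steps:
C = 7/4 (C = (¼)*7 = 7/4 ≈ 1.7500)
k(u) = 7/4 + u (k(u) = u + 7/4 = 7/4 + u)
k(-2)*(-20) = (7/4 - 2)*(-20) = -¼*(-20) = 5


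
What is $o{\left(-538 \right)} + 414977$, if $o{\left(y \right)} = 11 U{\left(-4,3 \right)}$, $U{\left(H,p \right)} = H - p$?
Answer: $414900$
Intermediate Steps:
$o{\left(y \right)} = -77$ ($o{\left(y \right)} = 11 \left(-4 - 3\right) = 11 \left(-7\right) = -77$)
$o{\left(-538 \right)} + 414977 = -77 + 414977 = 414900$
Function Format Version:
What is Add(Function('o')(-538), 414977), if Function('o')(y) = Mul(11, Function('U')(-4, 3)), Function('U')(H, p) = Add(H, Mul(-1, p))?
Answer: 414900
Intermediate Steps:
Function('o')(y) = -77 (Function('o')(y) = Mul(11, Add(-4, Mul(-1, 3))) = Mul(11, Add(-4, -3)) = Mul(11, -7) = -77)
Add(Function('o')(-538), 414977) = Add(-77, 414977) = 414900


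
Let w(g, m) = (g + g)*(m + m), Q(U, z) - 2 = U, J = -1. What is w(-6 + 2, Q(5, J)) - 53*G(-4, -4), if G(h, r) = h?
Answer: 100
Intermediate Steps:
Q(U, z) = 2 + U
w(g, m) = 4*g*m (w(g, m) = (2*g)*(2*m) = 4*g*m)
w(-6 + 2, Q(5, J)) - 53*G(-4, -4) = 4*(-6 + 2)*(2 + 5) - 53*(-4) = 4*(-4)*7 + 212 = -112 + 212 = 100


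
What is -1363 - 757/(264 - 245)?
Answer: -26654/19 ≈ -1402.8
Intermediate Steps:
-1363 - 757/(264 - 245) = -1363 - 757/19 = -26654/19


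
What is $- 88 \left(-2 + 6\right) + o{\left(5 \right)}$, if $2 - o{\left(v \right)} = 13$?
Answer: $-363$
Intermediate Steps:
$o{\left(v \right)} = -11$ ($o{\left(v \right)} = 2 - 13 = -11$)
$- 88 \left(-2 + 6\right) + o{\left(5 \right)} = - 88 \left(-2 + 6\right) - 11 = \left(-88\right) 4 - 11 = -352 - 11 = -363$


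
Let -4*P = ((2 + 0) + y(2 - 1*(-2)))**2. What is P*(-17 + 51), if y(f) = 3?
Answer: -425/2 ≈ -212.50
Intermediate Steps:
P = -25/4 (P = -((2 + 0) + 3)**2/4 = -(2 + 3)**2/4 = -1/4*5**2 = -1/4*25 = -25/4 ≈ -6.2500)
P*(-17 + 51) = -25*(-17 + 51)/4 = -25/4*34 = -425/2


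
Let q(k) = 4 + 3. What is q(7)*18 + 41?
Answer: 167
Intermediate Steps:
q(k) = 7
q(7)*18 + 41 = 7*18 + 41 = 126 + 41 = 167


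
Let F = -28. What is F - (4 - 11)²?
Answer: -77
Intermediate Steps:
F - (4 - 11)² = -28 - (4 - 11)² = -28 - 1*(-7)² = -28 - 1*49 = -28 - 49 = -77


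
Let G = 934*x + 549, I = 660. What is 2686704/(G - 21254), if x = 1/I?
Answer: -886612320/6832183 ≈ -129.77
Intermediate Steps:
x = 1/660 ≈ 0.0015152
G = 181637/330 (G = 934*(1/660) + 549 = 467/330 + 549 = 181637/330 ≈ 550.42)
2686704/(G - 21254) = 2686704/(181637/330 - 21254) = 2686704/(-6832183/330) = 2686704*(-330/6832183) = -886612320/6832183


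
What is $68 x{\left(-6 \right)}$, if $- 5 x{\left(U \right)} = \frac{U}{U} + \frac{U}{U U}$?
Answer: $- \frac{34}{3} \approx -11.333$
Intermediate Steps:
$x{\left(U \right)} = - \frac{1}{5} - \frac{1}{5 U}$ ($x{\left(U \right)} = - \frac{\frac{U}{U} + \frac{U}{U U}}{5} = - \frac{1 + \frac{U}{U^{2}}}{5} = - \frac{1 + \frac{1}{U}}{5} = - \frac{1}{5} - \frac{1}{5 U}$)
$68 x{\left(-6 \right)} = 68 \frac{-1 - -6}{5 \left(-6\right)} = 68 \cdot \frac{1}{5} \left(- \frac{1}{6}\right) \left(-1 + 6\right) = 68 \cdot \frac{1}{5} \left(- \frac{1}{6}\right) 5 = 68 \left(- \frac{1}{6}\right) = - \frac{34}{3}$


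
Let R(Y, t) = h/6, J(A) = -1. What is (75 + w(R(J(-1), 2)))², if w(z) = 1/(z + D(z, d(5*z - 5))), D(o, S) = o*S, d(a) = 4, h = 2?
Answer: 142884/25 ≈ 5715.4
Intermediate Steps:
R(Y, t) = ⅓ (R(Y, t) = 2/6 = 2*(⅙) = ⅓)
D(o, S) = S*o
w(z) = 1/(5*z) (w(z) = 1/(z + 4*z) = 1/(5*z))
(75 + w(R(J(-1), 2)))² = (75 + 1/(5*(⅓)))² = (75 + (⅕)*3)² = (75 + ⅗)² = (378/5)² = 142884/25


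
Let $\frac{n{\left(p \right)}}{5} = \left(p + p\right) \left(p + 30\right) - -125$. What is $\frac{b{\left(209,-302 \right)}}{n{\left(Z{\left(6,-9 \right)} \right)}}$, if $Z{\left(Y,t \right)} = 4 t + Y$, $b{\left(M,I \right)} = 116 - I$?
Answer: $\frac{418}{625} \approx 0.6688$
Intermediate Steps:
$Z{\left(Y,t \right)} = Y + 4 t$
$n{\left(p \right)} = 625 + 10 p \left(30 + p\right)$ ($n{\left(p \right)} = 5 \left(\left(p + p\right) \left(p + 30\right) - -125\right) = 5 \left(2 p \left(30 + p\right) + 125\right) = 5 \left(125 + 2 p \left(30 + p\right)\right) = 625 + 10 p \left(30 + p\right)$)
$\frac{b{\left(209,-302 \right)}}{n{\left(Z{\left(6,-9 \right)} \right)}} = \frac{116 - -302}{625 + 10 \left(6 + 4 \left(-9\right)\right)^{2} + 300 \left(6 + 4 \left(-9\right)\right)} = \frac{116 + 302}{625 + 10 \left(6 - 36\right)^{2} + 300 \left(6 - 36\right)} = \frac{418}{625 + 10 \left(-30\right)^{2} + 300 \left(-30\right)} = \frac{418}{625 + 10 \cdot 900 - 9000} = \frac{418}{625 + 9000 - 9000} = \frac{418}{625}$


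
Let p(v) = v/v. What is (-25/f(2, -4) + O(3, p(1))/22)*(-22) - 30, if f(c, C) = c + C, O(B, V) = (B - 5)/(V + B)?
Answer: -609/2 ≈ -304.50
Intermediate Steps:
p(v) = 1
O(B, V) = (-5 + B)/(B + V)
f(c, C) = C + c
(-25/f(2, -4) + O(3, p(1))/22)*(-22) - 30 = (-25/(-4 + 2) + ((-5 + 3)/(3 + 1))/22)*(-22) - 30 = (-25/(-2) + (-2/4)*(1/22))*(-22) - 30 = (-25*(-½) + ((¼)*(-2))*(1/22))*(-22) - 30 = (25/2 - ½*1/22)*(-22) - 30 = (25/2 - 1/44)*(-22) - 30 = (549/44)*(-22) - 30 = -549/2 - 30 = -609/2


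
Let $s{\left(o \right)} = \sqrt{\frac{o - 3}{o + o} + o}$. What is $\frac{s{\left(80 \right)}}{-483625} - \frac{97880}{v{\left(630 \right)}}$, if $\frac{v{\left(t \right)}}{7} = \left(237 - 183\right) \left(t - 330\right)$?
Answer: $- \frac{2447}{2835} - \frac{\sqrt{128770}}{19345000} \approx -0.86316$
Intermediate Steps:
$v{\left(t \right)} = -124740 + 378 t$ ($v{\left(t \right)} = 7 \left(237 - 183\right) \left(t - 330\right) = 7 \cdot 54 \left(-330 + t\right) = 7 \left(-17820 + 54 t\right) = -124740 + 378 t$)
$s{\left(o \right)} = \sqrt{o + \frac{-3 + o}{2 o}}$ ($s{\left(o \right)} = \sqrt{\frac{-3 + o}{2 o} + o} = \sqrt{o + \frac{-3 + o}{2 o}}$)
$\frac{s{\left(80 \right)}}{-483625} - \frac{97880}{v{\left(630 \right)}} = \frac{\frac{1}{2} \sqrt{2 - \frac{6}{80} + 4 \cdot 80}}{-483625} - \frac{97880}{-124740 + 378 \cdot 630} = \frac{\sqrt{2 - \frac{3}{40} + 320}}{2} \left(- \frac{1}{483625}\right) - \frac{97880}{-124740 + 238140} = \frac{\sqrt{2 - \frac{3}{40} + 320}}{2} \left(- \frac{1}{483625}\right) - \frac{97880}{113400} = \frac{\sqrt{\frac{12877}{40}}}{2} \left(- \frac{1}{483625}\right) - \frac{2447}{2835} = \frac{\frac{1}{20} \sqrt{128770}}{2} \left(- \frac{1}{483625}\right) - \frac{2447}{2835} = \frac{\sqrt{128770}}{40} \left(- \frac{1}{483625}\right) - \frac{2447}{2835} = - \frac{\sqrt{128770}}{19345000} - \frac{2447}{2835} = - \frac{2447}{2835} - \frac{\sqrt{128770}}{19345000}$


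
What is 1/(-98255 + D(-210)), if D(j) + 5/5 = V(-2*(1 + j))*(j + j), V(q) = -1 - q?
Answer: 1/77724 ≈ 1.2866e-5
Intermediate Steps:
D(j) = -1 + 2*j*(1 + 2*j) (D(j) = -1 + (-1 - (-2)*(1 + j))*(j + j) = -1 + (-1 - (-2 - 2*j))*(2*j) = -1 + (-1 + (2 + 2*j))*(2*j) = -1 + (1 + 2*j)*(2*j) = -1 + 2*j*(1 + 2*j))
1/(-98255 + D(-210)) = 1/(-98255 + (-1 + 2*(-210)*(1 + 2*(-210)))) = 1/(-98255 + (-1 + 2*(-210)*(1 - 420))) = 1/(-98255 + (-1 + 2*(-210)*(-419))) = 1/(-98255 + (-1 + 175980)) = 1/(-98255 + 175979) = 1/77724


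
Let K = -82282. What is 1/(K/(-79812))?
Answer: 39906/41141 ≈ 0.96998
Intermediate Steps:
1/(K/(-79812)) = 1/(-82282/(-79812)) = 1/(-82282*(-1/79812)) = 1/(41141/39906) = 39906/41141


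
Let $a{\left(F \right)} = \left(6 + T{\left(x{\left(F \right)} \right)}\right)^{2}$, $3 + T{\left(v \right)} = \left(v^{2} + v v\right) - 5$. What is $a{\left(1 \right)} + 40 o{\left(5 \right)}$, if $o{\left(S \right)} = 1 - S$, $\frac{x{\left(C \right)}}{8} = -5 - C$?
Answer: $21215076$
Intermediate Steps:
$x{\left(C \right)} = -40 - 8 C$ ($x{\left(C \right)} = 8 \left(-5 - C\right) = -40 - 8 C$)
$T{\left(v \right)} = -8 + 2 v^{2}$ ($T{\left(v \right)} = -3 - \left(5 - v^{2} - v v\right) = -3 + \left(\left(v^{2} + v^{2}\right) - 5\right) = -3 + \left(2 v^{2} - 5\right) = -3 + \left(-5 + 2 v^{2}\right) = -8 + 2 v^{2}$)
$a{\left(F \right)} = \left(-2 + 2 \left(-40 - 8 F\right)^{2}\right)^{2}$ ($a{\left(F \right)} = \left(6 + \left(-8 + 2 \left(-40 - 8 F\right)^{2}\right)\right)^{2} = \left(-2 + 2 \left(-40 - 8 F\right)^{2}\right)^{2}$)
$a{\left(1 \right)} + 40 o{\left(5 \right)} = 4 \left(-1 + 64 \left(5 + 1\right)^{2}\right)^{2} + 40 \left(1 - 5\right) = 4 \left(-1 + 64 \cdot 6^{2}\right)^{2} + 40 \left(1 - 5\right) = 4 \left(-1 + 64 \cdot 36\right)^{2} + 40 \left(-4\right) = 4 \left(-1 + 2304\right)^{2} - 160 = 4 \cdot 2303^{2} - 160 = 4 \cdot 5303809 - 160 = 21215236 - 160 = 21215076$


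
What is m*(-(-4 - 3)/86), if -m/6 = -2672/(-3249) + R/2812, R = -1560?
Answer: -225218/1723053 ≈ -0.13071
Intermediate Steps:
m = -64348/40071 (m = -6*(-2672/(-3249) - 1560/2812) = -6*(-2672*(-1/3249) - 1560*1/2812) = -6*(2672/3249 - 390/703) = -6*32174/120213 = -64348/40071 ≈ -1.6059)
m*(-(-4 - 3)/86) = -64348*(-(-4 - 3))/(40071*86) = -64348*(-1*(-7))/(40071*86) = -450436/(40071*86) = -64348/40071*7/86 = -225218/1723053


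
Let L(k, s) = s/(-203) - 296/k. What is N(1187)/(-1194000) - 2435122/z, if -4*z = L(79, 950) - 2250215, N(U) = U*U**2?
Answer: -60539799582713459879/43087678713042000 ≈ -1405.0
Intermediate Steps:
L(k, s) = -296/k - s/203 (L(k, s) = s*(-1/203) - 296/k = -s/203 - 296/k = -296/k - s/203)
N(U) = U**3
z = 36086833093/64148 (z = -((-296/79 - 1/203*950) - 2250215)/4 = -((-296*1/79 - 950/203) - 2250215)/4 = -((-296/79 - 950/203) - 2250215)/4 = -(-135138/16037 - 2250215)/4 = -1/4*(-36086833093/16037) = 36086833093/64148 ≈ 5.6256e+5)
N(1187)/(-1194000) - 2435122/z = 1187**3/(-1194000) - 2435122/36086833093/64148 = 1672446203*(-1/1194000) - 2435122*64148/36086833093 = -1672446203/1194000 - 156208206056/36086833093 = -60539799582713459879/43087678713042000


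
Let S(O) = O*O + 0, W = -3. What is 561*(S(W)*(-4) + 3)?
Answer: -18513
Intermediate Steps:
S(O) = O² (S(O) = O² + 0 = O²)
561*(S(W)*(-4) + 3) = 561*((-3)²*(-4) + 3) = 561*(9*(-4) + 3) = 561*(-36 + 3) = 561*(-33) = -18513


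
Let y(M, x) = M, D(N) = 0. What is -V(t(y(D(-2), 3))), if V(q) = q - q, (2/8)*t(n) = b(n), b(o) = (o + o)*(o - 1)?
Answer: 0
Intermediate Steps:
b(o) = 2*o*(-1 + o) (b(o) = (2*o)*(-1 + o) = 2*o*(-1 + o))
t(n) = 8*n*(-1 + n) (t(n) = 4*(2*n*(-1 + n)) = 8*n*(-1 + n))
V(q) = 0
-V(t(y(D(-2), 3))) = -1*0 = 0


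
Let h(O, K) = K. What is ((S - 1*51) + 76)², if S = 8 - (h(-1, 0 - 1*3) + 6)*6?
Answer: 225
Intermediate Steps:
S = -10 (S = 8 - ((0 - 1*3) + 6)*6 = 8 - ((0 - 3) + 6)*6 = 8 - (-3 + 6)*6 = 8 - 3*6 = 8 - 1*18 = 8 - 18 = -10)
((S - 1*51) + 76)² = ((-10 - 1*51) + 76)² = ((-10 - 51) + 76)² = (-61 + 76)² = 15² = 225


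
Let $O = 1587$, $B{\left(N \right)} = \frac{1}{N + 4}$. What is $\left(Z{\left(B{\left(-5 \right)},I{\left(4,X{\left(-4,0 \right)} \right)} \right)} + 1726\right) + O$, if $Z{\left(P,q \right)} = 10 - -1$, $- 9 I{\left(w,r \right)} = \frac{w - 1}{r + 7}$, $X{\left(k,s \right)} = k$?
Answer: $3324$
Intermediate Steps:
$B{\left(N \right)} = \frac{1}{4 + N}$
$I{\left(w,r \right)} = - \frac{-1 + w}{9 \left(7 + r\right)}$ ($I{\left(w,r \right)} = - \frac{\left(w - 1\right) \frac{1}{r + 7}}{9} = - \frac{\left(-1 + w\right) \frac{1}{7 + r}}{9} = - \frac{\frac{1}{7 + r} \left(-1 + w\right)}{9} = - \frac{-1 + w}{9 \left(7 + r\right)}$)
$Z{\left(P,q \right)} = 11$ ($Z{\left(P,q \right)} = 10 + 1 = 11$)
$\left(Z{\left(B{\left(-5 \right)},I{\left(4,X{\left(-4,0 \right)} \right)} \right)} + 1726\right) + O = \left(11 + 1726\right) + 1587 = 1737 + 1587 = 3324$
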